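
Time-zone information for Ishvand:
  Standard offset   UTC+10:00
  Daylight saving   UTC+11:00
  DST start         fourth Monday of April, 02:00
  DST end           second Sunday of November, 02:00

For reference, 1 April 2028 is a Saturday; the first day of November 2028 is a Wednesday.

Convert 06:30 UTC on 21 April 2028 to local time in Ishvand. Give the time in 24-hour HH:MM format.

16:30

1 April 2028 is a Saturday, so the first Monday is April 3 and the fourth is April 24.
1 November 2028 is a Wednesday, so the first Sunday is November 5 and the second is November 12.
At the standard offset (UTC+10:00), 06:30 UTC + 10h = 16:30 Ishvand standard time.
The standard-time date in Ishvand, 21 April 2028, does not fall between 24 April and 12 November, so daylight saving is not in effect and Ishvand is at UTC+10:00.
06:30 UTC + 10h = 16:30 local.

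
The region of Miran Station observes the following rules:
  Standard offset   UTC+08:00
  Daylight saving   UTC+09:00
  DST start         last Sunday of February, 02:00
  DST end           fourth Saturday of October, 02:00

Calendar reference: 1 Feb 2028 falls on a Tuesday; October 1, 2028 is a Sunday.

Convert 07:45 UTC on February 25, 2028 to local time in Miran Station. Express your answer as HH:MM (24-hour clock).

15:45

1 February 2028 is a Tuesday, so Sundays fall on 6, 13, 20, 27; the last is February 27.
1 October 2028 is a Sunday, so the first Saturday is October 7 and the fourth is October 28.
At the standard offset (UTC+08:00), 07:45 UTC + 8h = 15:45 Miran Station standard time.
The standard-time date in Miran Station, February 25, 2028, does not fall between 27 February and 28 October, so daylight saving is not in effect and Miran Station is at UTC+08:00.
07:45 UTC + 8h = 15:45 local.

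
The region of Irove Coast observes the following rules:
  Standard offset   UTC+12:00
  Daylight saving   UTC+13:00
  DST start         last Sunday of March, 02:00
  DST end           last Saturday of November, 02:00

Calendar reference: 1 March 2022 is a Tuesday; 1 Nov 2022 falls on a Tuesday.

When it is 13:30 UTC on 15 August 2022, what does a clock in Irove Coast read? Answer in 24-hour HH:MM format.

1 March 2022 is a Tuesday, so Sundays fall on 6, 13, 20, 27; the last is March 27.
1 November 2022 is a Tuesday, so Saturdays fall on 5, 12, 19, 26; the last is November 26.
At the standard offset (UTC+12:00), 13:30 UTC + 12h = 01:30 Irove Coast standard time (rolling into the next day, 16 August 2022).
The standard-time date in Irove Coast, 16 August 2022, lies within the daylight-saving period (27 March – 26 November), so Irove Coast is on daylight time, UTC+13:00.
13:30 UTC + 13h = 02:30 local (rolling into the next day, 16 August 2022).

02:30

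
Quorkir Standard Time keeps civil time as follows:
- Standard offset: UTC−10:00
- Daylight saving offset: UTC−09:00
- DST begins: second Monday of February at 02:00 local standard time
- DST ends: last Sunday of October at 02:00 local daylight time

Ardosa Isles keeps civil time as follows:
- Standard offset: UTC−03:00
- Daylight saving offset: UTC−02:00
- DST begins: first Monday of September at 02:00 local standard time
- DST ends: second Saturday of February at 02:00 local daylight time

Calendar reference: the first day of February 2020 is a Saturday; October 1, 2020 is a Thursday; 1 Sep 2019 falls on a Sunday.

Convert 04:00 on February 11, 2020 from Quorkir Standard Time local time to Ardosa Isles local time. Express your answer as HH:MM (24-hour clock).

10:00

1 February 2020 is a Saturday, so the first Monday is February 3 and the second is February 10.
1 October 2020 is a Thursday, so Sundays fall on 4, 11, 18, 25; the last is October 25.
February 11, 2020 falls between 10 February and 25 October, so daylight saving is in effect and Quorkir Standard Time is at UTC−09:00.
04:00 Quorkir Standard Time + 9h = 13:00 UTC.
1 September 2019 is a Sunday, so the first Monday is September 2.
1 February 2020 is a Saturday, so the first Saturday is February 1 and the second is February 8.
At the standard offset (UTC−03:00), 13:00 UTC − 3h = 10:00 Ardosa Isles standard time.
The standard-time date in Ardosa Isles, February 11, 2020, is outside the daylight-saving period (2 September 2019 – 8 February 2020), so Ardosa Isles is on standard time, UTC−03:00.
13:00 UTC − 3h = 10:00 Ardosa Isles.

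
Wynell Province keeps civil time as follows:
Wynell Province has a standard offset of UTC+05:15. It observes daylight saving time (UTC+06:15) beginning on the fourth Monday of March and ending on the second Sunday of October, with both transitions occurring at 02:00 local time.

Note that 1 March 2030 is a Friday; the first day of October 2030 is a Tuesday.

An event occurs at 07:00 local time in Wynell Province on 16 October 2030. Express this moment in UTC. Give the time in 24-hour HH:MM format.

01:45

1 March 2030 is a Friday, so the first Monday is March 4 and the fourth is March 25.
1 October 2030 is a Tuesday, so the first Sunday is October 6 and the second is October 13.
16 October 2030 is outside the daylight-saving period (25 March – 13 October), so Wynell Province is on standard time, UTC+05:15.
07:00 local − 5h15m = 01:45 UTC.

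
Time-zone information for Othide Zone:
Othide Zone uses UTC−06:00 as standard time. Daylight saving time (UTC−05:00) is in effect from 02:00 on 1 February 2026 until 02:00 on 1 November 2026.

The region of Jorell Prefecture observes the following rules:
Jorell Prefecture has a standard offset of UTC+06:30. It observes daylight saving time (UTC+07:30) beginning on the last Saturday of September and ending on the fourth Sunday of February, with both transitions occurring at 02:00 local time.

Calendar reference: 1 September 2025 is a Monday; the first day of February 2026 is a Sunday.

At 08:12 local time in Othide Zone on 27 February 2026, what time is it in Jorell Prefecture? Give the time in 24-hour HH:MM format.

19:42

27 February 2026 lies within the daylight-saving period (1 February – 1 November), so Othide Zone is on daylight time, UTC−05:00.
08:12 Othide Zone + 5h = 13:12 UTC.
1 September 2025 is a Monday, so Saturdays fall on 6, 13, 20, 27; the last is September 27.
1 February 2026 is a Sunday, so the first Sunday is February 1 and the fourth is February 22.
At the standard offset (UTC+06:30), 13:12 UTC + 6h30m = 19:42 Jorell Prefecture standard time.
The standard-time date in Jorell Prefecture, 27 February 2026, is outside the daylight-saving period (27 September 2025 – 22 February 2026), so Jorell Prefecture is on standard time, UTC+06:30.
13:12 UTC + 6h30m = 19:42 Jorell Prefecture.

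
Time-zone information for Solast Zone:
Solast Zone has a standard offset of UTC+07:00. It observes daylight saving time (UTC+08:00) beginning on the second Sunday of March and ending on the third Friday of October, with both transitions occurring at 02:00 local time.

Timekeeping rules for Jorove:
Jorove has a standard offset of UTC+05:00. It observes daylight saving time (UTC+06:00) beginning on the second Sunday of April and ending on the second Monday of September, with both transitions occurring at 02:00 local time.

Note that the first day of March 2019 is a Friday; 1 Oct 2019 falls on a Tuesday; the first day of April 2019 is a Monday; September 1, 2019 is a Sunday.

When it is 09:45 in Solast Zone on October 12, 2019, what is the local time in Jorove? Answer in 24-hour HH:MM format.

1 March 2019 is a Friday, so the first Sunday is March 3 and the second is March 10.
1 October 2019 is a Tuesday, so the first Friday is October 4 and the third is October 18.
Daylight saving runs 10 March – 18 October; October 12, 2019 is inside that window, so Solast Zone is at UTC+08:00.
09:45 Solast Zone − 8h = 01:45 UTC.
1 April 2019 is a Monday, so the first Sunday is April 7 and the second is April 14.
1 September 2019 is a Sunday, so the first Monday is September 2 and the second is September 9.
At the standard offset (UTC+05:00), 01:45 UTC + 5h = 06:45 Jorove standard time.
The standard-time date in Jorove, October 12, 2019, does not fall between 14 April and 9 September, so daylight saving is not in effect and Jorove is at UTC+05:00.
01:45 UTC + 5h = 06:45 Jorove.

06:45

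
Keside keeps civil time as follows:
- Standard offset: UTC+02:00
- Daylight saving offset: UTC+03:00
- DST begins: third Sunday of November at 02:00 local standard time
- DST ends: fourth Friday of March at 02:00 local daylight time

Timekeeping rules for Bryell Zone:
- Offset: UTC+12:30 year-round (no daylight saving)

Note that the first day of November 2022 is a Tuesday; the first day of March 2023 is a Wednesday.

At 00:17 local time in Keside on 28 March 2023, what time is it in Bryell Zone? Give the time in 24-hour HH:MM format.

10:47

1 November 2022 is a Tuesday, so the first Sunday is November 6 and the third is November 20.
1 March 2023 is a Wednesday, so the first Friday is March 3 and the fourth is March 24.
28 March 2023 does not fall between 20 November 2022 and 24 March 2023, so daylight saving is not in effect and Keside is at UTC+02:00.
00:17 Keside − 2h = 22:17 UTC (rolling into the previous day, 27 March 2023).
Bryell Zone stays on UTC+12:30 all year.
22:17 UTC + 12h30m = 10:47 Bryell Zone (rolling into the next day, 28 March 2023).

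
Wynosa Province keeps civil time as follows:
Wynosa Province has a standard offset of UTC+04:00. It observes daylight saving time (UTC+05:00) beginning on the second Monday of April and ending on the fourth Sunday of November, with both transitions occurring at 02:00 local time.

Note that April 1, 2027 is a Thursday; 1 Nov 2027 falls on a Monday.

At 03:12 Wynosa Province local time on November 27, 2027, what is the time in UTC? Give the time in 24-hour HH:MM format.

22:12

1 April 2027 is a Thursday, so the first Monday is April 5 and the second is April 12.
1 November 2027 is a Monday, so the first Sunday is November 7 and the fourth is November 28.
November 27, 2027 falls between 12 April and 28 November, so daylight saving is in effect and Wynosa Province is at UTC+05:00.
03:12 local − 5h = 22:12 UTC (rolling into the previous day, 26 November 2027).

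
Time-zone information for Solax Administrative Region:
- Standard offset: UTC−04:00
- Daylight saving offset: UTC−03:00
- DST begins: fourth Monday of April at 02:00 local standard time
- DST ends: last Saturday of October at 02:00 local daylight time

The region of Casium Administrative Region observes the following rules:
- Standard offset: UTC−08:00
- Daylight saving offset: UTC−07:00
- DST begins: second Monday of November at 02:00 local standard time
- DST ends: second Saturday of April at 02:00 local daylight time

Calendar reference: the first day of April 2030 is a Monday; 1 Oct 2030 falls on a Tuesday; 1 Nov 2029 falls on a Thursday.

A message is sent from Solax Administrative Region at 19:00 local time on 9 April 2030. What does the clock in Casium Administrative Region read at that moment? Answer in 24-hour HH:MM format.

16:00

1 April 2030 is a Monday, so the first Monday is April 1 and the fourth is April 22.
1 October 2030 is a Tuesday, so Saturdays fall on 5, 12, 19, 26; the last is October 26.
Daylight saving runs 22 April – 26 October; 9 April 2030 is outside that window, so Solax Administrative Region is on standard time at UTC−04:00.
19:00 Solax Administrative Region + 4h = 23:00 UTC.
1 November 2029 is a Thursday, so the first Monday is November 5 and the second is November 12.
1 April 2030 is a Monday, so the first Saturday is April 6 and the second is April 13.
At the standard offset (UTC−08:00), 23:00 UTC − 8h = 15:00 Casium Administrative Region standard time.
The standard-time date in Casium Administrative Region, 9 April 2030, falls between 12 November 2029 and 13 April 2030, so daylight saving is in effect and Casium Administrative Region is at UTC−07:00.
23:00 UTC − 7h = 16:00 Casium Administrative Region.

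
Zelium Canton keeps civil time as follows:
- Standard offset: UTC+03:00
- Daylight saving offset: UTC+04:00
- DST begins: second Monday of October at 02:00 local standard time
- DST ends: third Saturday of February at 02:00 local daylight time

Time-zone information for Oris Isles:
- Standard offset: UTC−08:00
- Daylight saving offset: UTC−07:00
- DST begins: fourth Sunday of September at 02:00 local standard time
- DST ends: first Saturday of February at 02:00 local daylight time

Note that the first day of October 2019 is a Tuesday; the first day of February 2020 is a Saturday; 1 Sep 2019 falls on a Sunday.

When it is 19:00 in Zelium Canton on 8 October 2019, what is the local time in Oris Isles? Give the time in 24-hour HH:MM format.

1 October 2019 is a Tuesday, so the first Monday is October 7 and the second is October 14.
1 February 2020 is a Saturday, so the first Saturday is February 1 and the third is February 15.
8 October 2019 does not fall between 14 October 2019 and 15 February 2020, so daylight saving is not in effect and Zelium Canton is at UTC+03:00.
19:00 Zelium Canton − 3h = 16:00 UTC.
1 September 2019 is a Sunday, so the first Sunday is September 1 and the fourth is September 22.
1 February 2020 is a Saturday, so the first Saturday is February 1.
At the standard offset (UTC−08:00), 16:00 UTC − 8h = 08:00 Oris Isles standard time.
The standard-time date in Oris Isles, 8 October 2019, lies within the daylight-saving period (22 September 2019 – 1 February 2020), so Oris Isles is on daylight time, UTC−07:00.
16:00 UTC − 7h = 09:00 Oris Isles.

09:00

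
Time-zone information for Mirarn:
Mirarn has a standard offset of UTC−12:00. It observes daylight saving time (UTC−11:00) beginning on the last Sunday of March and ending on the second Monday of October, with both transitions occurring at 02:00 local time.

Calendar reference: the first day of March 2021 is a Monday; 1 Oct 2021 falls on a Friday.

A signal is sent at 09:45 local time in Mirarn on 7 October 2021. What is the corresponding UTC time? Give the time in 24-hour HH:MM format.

20:45

1 March 2021 is a Monday, so Sundays fall on 7, 14, 21, 28; the last is March 28.
1 October 2021 is a Friday, so the first Monday is October 4 and the second is October 11.
7 October 2021 lies within the daylight-saving period (28 March – 11 October), so Mirarn is on daylight time, UTC−11:00.
09:45 local + 11h = 20:45 UTC.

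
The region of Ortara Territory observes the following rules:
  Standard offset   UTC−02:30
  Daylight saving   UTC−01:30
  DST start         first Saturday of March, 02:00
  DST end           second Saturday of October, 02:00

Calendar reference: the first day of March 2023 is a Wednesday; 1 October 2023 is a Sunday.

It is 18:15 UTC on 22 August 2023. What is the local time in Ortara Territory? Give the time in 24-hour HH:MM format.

1 March 2023 is a Wednesday, so the first Saturday is March 4.
1 October 2023 is a Sunday, so the first Saturday is October 7 and the second is October 14.
At the standard offset (UTC−02:30), 18:15 UTC − 2h30m = 15:45 Ortara Territory standard time.
The standard-time date in Ortara Territory, 22 August 2023, lies within the daylight-saving period (4 March – 14 October), so Ortara Territory is on daylight time, UTC−01:30.
18:15 UTC − 1h30m = 16:45 local.

16:45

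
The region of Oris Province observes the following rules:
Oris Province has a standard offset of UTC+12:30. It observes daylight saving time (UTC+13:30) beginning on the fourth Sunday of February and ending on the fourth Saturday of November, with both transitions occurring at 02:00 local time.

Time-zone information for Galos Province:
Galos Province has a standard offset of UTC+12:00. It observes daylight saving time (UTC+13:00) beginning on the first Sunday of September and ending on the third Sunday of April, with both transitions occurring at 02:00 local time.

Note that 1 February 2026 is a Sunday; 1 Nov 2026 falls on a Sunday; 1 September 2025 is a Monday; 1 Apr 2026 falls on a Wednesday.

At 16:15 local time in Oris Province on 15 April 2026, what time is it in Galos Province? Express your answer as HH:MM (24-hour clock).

15:45

1 February 2026 is a Sunday, so the first Sunday is February 1 and the fourth is February 22.
1 November 2026 is a Sunday, so the first Saturday is November 7 and the fourth is November 28.
Daylight saving runs 22 February – 28 November; 15 April 2026 is inside that window, so Oris Province is at UTC+13:30.
16:15 Oris Province − 13h30m = 02:45 UTC.
1 September 2025 is a Monday, so the first Sunday is September 7.
1 April 2026 is a Wednesday, so the first Sunday is April 5 and the third is April 19.
At the standard offset (UTC+12:00), 02:45 UTC + 12h = 14:45 Galos Province standard time.
The standard-time date in Galos Province, 15 April 2026, falls between 7 September 2025 and 19 April 2026, so daylight saving is in effect and Galos Province is at UTC+13:00.
02:45 UTC + 13h = 15:45 Galos Province.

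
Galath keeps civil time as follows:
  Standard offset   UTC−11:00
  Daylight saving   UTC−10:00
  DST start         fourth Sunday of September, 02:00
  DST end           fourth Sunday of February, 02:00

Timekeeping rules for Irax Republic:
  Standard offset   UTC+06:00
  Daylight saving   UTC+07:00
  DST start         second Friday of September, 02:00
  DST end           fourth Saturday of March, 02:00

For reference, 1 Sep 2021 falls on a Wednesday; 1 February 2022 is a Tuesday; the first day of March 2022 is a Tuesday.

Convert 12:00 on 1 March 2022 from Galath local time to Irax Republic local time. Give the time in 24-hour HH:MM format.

06:00

1 September 2021 is a Wednesday, so the first Sunday is September 5 and the fourth is September 26.
1 February 2022 is a Tuesday, so the first Sunday is February 6 and the fourth is February 27.
1 March 2022 is outside the daylight-saving period (26 September 2021 – 27 February 2022), so Galath is on standard time, UTC−11:00.
12:00 Galath + 11h = 23:00 UTC.
1 September 2021 is a Wednesday, so the first Friday is September 3 and the second is September 10.
1 March 2022 is a Tuesday, so the first Saturday is March 5 and the fourth is March 26.
At the standard offset (UTC+06:00), 23:00 UTC + 6h = 05:00 Irax Republic standard time (rolling into the next day, 2 March 2022).
The standard-time date in Irax Republic, 2 March 2022, falls between 10 September 2021 and 26 March 2022, so daylight saving is in effect and Irax Republic is at UTC+07:00.
23:00 UTC + 7h = 06:00 Irax Republic (rolling into the next day, 2 March 2022).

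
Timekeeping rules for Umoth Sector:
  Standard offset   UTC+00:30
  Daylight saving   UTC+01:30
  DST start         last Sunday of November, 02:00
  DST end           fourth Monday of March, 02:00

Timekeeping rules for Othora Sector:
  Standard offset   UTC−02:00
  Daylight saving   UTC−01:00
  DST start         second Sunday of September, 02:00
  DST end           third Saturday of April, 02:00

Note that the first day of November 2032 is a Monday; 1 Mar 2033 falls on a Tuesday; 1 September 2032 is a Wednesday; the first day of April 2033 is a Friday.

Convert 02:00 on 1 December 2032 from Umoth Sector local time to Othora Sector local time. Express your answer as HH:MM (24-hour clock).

23:30

1 November 2032 is a Monday, so Sundays fall on 7, 14, 21, 28; the last is November 28.
1 March 2033 is a Tuesday, so the first Monday is March 7 and the fourth is March 28.
Daylight saving runs 28 November 2032 – 28 March 2033; 1 December 2032 is inside that window, so Umoth Sector is at UTC+01:30.
02:00 Umoth Sector − 1h30m = 00:30 UTC.
1 September 2032 is a Wednesday, so the first Sunday is September 5 and the second is September 12.
1 April 2033 is a Friday, so the first Saturday is April 2 and the third is April 16.
At the standard offset (UTC−02:00), 00:30 UTC − 2h = 22:30 Othora Sector standard time (rolling into the previous day, 30 November 2032).
The standard-time date in Othora Sector, 30 November 2032, lies within the daylight-saving period (12 September 2032 – 16 April 2033), so Othora Sector is on daylight time, UTC−01:00.
00:30 UTC − 1h = 23:30 Othora Sector (rolling into the previous day, 30 November 2032).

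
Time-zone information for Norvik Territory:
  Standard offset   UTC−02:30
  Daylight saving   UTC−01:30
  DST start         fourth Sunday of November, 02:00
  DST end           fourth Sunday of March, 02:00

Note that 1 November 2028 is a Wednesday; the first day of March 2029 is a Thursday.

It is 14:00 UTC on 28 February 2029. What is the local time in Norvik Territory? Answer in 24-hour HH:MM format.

1 November 2028 is a Wednesday, so the first Sunday is November 5 and the fourth is November 26.
1 March 2029 is a Thursday, so the first Sunday is March 4 and the fourth is March 25.
At the standard offset (UTC−02:30), 14:00 UTC − 2h30m = 11:30 Norvik Territory standard time.
The standard-time date in Norvik Territory, 28 February 2029, falls between 26 November 2028 and 25 March 2029, so daylight saving is in effect and Norvik Territory is at UTC−01:30.
14:00 UTC − 1h30m = 12:30 local.

12:30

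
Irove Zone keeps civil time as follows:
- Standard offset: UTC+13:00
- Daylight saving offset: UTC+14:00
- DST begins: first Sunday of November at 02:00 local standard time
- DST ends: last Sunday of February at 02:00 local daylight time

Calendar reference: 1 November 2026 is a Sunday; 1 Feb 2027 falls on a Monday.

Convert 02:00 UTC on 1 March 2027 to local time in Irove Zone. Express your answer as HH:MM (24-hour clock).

15:00

1 November 2026 is a Sunday, so the first Sunday is November 1.
1 February 2027 is a Monday, so Sundays fall on 7, 14, 21, 28; the last is February 28.
At the standard offset (UTC+13:00), 02:00 UTC + 13h = 15:00 Irove Zone standard time.
The standard-time date in Irove Zone, 1 March 2027, does not fall between 1 November 2026 and 28 February 2027, so daylight saving is not in effect and Irove Zone is at UTC+13:00.
02:00 UTC + 13h = 15:00 local.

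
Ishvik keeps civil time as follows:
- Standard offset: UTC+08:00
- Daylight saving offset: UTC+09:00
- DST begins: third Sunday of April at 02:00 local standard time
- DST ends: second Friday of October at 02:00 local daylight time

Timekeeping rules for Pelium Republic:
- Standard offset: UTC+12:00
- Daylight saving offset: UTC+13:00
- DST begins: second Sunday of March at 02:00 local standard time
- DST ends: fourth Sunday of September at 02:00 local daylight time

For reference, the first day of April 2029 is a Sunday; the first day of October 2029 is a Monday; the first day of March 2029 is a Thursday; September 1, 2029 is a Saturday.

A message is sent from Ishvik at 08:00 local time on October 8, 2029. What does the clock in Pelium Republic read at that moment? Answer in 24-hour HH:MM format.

1 April 2029 is a Sunday, so the first Sunday is April 1 and the third is April 15.
1 October 2029 is a Monday, so the first Friday is October 5 and the second is October 12.
October 8, 2029 falls between 15 April and 12 October, so daylight saving is in effect and Ishvik is at UTC+09:00.
08:00 Ishvik − 9h = 23:00 UTC (rolling into the previous day, 7 October 2029).
1 March 2029 is a Thursday, so the first Sunday is March 4 and the second is March 11.
1 September 2029 is a Saturday, so the first Sunday is September 2 and the fourth is September 23.
At the standard offset (UTC+12:00), 23:00 UTC + 12h = 11:00 Pelium Republic standard time (rolling into the next day, 8 October 2029).
The standard-time date in Pelium Republic, October 8, 2029, does not fall between 11 March and 23 September, so daylight saving is not in effect and Pelium Republic is at UTC+12:00.
23:00 UTC + 12h = 11:00 Pelium Republic (rolling into the next day, 8 October 2029).

11:00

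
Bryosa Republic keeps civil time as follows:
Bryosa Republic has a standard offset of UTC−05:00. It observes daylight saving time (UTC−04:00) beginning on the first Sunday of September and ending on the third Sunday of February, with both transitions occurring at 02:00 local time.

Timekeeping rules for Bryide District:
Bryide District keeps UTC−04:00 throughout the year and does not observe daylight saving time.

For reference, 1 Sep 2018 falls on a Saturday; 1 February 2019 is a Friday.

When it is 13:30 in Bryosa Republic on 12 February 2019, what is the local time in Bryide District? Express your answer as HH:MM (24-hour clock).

1 September 2018 is a Saturday, so the first Sunday is September 2.
1 February 2019 is a Friday, so the first Sunday is February 3 and the third is February 17.
12 February 2019 lies within the daylight-saving period (2 September 2018 – 17 February 2019), so Bryosa Republic is on daylight time, UTC−04:00.
13:30 Bryosa Republic + 4h = 17:30 UTC.
Bryide District has no daylight saving, so its offset is UTC−04:00 year-round.
17:30 UTC − 4h = 13:30 Bryide District.

13:30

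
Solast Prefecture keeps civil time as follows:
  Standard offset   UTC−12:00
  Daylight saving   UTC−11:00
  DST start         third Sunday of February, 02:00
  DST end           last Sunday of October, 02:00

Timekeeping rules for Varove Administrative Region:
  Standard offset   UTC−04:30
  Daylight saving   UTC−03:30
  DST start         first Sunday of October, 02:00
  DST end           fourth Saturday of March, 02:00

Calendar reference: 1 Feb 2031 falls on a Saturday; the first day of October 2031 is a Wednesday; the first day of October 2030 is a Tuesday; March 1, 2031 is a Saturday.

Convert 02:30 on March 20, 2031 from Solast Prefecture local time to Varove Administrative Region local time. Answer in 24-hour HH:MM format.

10:00

1 February 2031 is a Saturday, so the first Sunday is February 2 and the third is February 16.
1 October 2031 is a Wednesday, so Sundays fall on 5, 12, 19, 26; the last is October 26.
March 20, 2031 lies within the daylight-saving period (16 February – 26 October), so Solast Prefecture is on daylight time, UTC−11:00.
02:30 Solast Prefecture + 11h = 13:30 UTC.
1 October 2030 is a Tuesday, so the first Sunday is October 6.
1 March 2031 is a Saturday, so the first Saturday is March 1 and the fourth is March 22.
At the standard offset (UTC−04:30), 13:30 UTC − 4h30m = 09:00 Varove Administrative Region standard time.
The standard-time date in Varove Administrative Region, March 20, 2031, lies within the daylight-saving period (6 October 2030 – 22 March 2031), so Varove Administrative Region is on daylight time, UTC−03:30.
13:30 UTC − 3h30m = 10:00 Varove Administrative Region.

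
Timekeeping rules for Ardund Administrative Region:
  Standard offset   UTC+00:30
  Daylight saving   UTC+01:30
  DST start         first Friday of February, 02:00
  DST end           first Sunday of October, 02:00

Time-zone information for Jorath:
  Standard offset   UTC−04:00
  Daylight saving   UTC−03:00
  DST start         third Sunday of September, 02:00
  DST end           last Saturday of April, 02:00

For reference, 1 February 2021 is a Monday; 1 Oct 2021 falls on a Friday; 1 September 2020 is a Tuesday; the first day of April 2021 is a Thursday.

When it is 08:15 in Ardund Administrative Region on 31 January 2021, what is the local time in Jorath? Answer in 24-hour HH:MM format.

1 February 2021 is a Monday, so the first Friday is February 5.
1 October 2021 is a Friday, so the first Sunday is October 3.
31 January 2021 does not fall between 5 February and 3 October, so daylight saving is not in effect and Ardund Administrative Region is at UTC+00:30.
08:15 Ardund Administrative Region − 0h30m = 07:45 UTC.
1 September 2020 is a Tuesday, so the first Sunday is September 6 and the third is September 20.
1 April 2021 is a Thursday, so Saturdays fall on 3, 10, 17, 24; the last is April 24.
At the standard offset (UTC−04:00), 07:45 UTC − 4h = 03:45 Jorath standard time.
Daylight saving runs 20 September 2020 – 24 April 2021; the standard-time date in Jorath, 31 January 2021, is inside that window, so Jorath is at UTC−03:00.
07:45 UTC − 3h = 04:45 Jorath.

04:45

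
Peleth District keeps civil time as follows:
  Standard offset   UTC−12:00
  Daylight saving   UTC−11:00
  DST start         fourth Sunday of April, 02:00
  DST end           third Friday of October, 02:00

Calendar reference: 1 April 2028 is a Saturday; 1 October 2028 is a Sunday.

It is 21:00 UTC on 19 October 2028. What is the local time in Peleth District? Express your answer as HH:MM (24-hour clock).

1 April 2028 is a Saturday, so the first Sunday is April 2 and the fourth is April 23.
1 October 2028 is a Sunday, so the first Friday is October 6 and the third is October 20.
At the standard offset (UTC−12:00), 21:00 UTC − 12h = 09:00 Peleth District standard time.
Daylight saving runs 23 April – 20 October; the standard-time date in Peleth District, 19 October 2028, is inside that window, so Peleth District is at UTC−11:00.
21:00 UTC − 11h = 10:00 local.

10:00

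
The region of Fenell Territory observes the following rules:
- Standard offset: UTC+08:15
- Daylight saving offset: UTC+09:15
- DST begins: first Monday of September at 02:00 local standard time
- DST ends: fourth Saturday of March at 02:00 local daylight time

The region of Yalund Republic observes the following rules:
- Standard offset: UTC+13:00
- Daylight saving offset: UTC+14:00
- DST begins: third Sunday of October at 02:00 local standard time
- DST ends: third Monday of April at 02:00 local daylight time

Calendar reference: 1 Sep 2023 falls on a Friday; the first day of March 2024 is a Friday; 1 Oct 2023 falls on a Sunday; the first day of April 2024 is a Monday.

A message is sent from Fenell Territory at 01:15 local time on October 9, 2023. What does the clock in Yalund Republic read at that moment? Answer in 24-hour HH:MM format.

1 September 2023 is a Friday, so the first Monday is September 4.
1 March 2024 is a Friday, so the first Saturday is March 2 and the fourth is March 23.
October 9, 2023 lies within the daylight-saving period (4 September 2023 – 23 March 2024), so Fenell Territory is on daylight time, UTC+09:15.
01:15 Fenell Territory − 9h15m = 16:00 UTC (rolling into the previous day, 8 October 2023).
1 October 2023 is a Sunday, so the first Sunday is October 1 and the third is October 15.
1 April 2024 is a Monday, so the first Monday is April 1 and the third is April 15.
At the standard offset (UTC+13:00), 16:00 UTC + 13h = 05:00 Yalund Republic standard time (rolling into the next day, 9 October 2023).
Daylight saving runs 15 October 2023 – 15 April 2024; the standard-time date in Yalund Republic, October 9, 2023, is outside that window, so Yalund Republic is on standard time at UTC+13:00.
16:00 UTC + 13h = 05:00 Yalund Republic (rolling into the next day, 9 October 2023).

05:00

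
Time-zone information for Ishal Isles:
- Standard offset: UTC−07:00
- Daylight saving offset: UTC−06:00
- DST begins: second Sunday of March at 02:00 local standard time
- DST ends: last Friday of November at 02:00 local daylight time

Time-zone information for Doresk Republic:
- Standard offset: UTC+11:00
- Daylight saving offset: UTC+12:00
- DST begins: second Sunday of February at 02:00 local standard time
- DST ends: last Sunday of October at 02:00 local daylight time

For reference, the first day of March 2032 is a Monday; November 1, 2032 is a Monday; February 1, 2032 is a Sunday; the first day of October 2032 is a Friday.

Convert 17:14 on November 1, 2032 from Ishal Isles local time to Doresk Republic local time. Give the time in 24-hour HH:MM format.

1 March 2032 is a Monday, so the first Sunday is March 7 and the second is March 14.
1 November 2032 is a Monday, so Fridays fall on 5, 12, 19, 26; the last is November 26.
November 1, 2032 falls between 14 March and 26 November, so daylight saving is in effect and Ishal Isles is at UTC−06:00.
17:14 Ishal Isles + 6h = 23:14 UTC.
1 February 2032 is a Sunday, so the first Sunday is February 1 and the second is February 8.
1 October 2032 is a Friday, so Sundays fall on 3, 10, 17, 24, 31; the last is October 31.
At the standard offset (UTC+11:00), 23:14 UTC + 11h = 10:14 Doresk Republic standard time (rolling into the next day, 2 November 2032).
The standard-time date in Doresk Republic, November 2, 2032, does not fall between 8 February and 31 October, so daylight saving is not in effect and Doresk Republic is at UTC+11:00.
23:14 UTC + 11h = 10:14 Doresk Republic (rolling into the next day, 2 November 2032).

10:14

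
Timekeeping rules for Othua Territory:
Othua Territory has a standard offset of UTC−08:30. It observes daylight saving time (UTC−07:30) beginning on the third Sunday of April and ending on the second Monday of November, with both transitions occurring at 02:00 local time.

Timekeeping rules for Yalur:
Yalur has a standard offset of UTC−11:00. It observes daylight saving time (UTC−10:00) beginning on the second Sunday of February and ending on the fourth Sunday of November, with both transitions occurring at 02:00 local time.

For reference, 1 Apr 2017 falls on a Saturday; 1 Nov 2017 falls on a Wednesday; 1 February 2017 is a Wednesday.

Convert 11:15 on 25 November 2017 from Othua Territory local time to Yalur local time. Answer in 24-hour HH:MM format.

09:45

1 April 2017 is a Saturday, so the first Sunday is April 2 and the third is April 16.
1 November 2017 is a Wednesday, so the first Monday is November 6 and the second is November 13.
25 November 2017 does not fall between 16 April and 13 November, so daylight saving is not in effect and Othua Territory is at UTC−08:30.
11:15 Othua Territory + 8h30m = 19:45 UTC.
1 February 2017 is a Wednesday, so the first Sunday is February 5 and the second is February 12.
1 November 2017 is a Wednesday, so the first Sunday is November 5 and the fourth is November 26.
At the standard offset (UTC−11:00), 19:45 UTC − 11h = 08:45 Yalur standard time.
Daylight saving runs 12 February – 26 November; the standard-time date in Yalur, 25 November 2017, is inside that window, so Yalur is at UTC−10:00.
19:45 UTC − 10h = 09:45 Yalur.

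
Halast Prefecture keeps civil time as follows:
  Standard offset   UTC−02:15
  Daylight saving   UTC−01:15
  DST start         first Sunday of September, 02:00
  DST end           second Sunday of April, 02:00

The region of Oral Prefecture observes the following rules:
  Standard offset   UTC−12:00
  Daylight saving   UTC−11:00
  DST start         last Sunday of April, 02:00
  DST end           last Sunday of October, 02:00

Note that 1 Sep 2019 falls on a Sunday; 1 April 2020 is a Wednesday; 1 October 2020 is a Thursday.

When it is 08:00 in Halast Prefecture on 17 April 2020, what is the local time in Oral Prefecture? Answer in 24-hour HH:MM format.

1 September 2019 is a Sunday, so the first Sunday is September 1.
1 April 2020 is a Wednesday, so the first Sunday is April 5 and the second is April 12.
17 April 2020 is outside the daylight-saving period (1 September 2019 – 12 April 2020), so Halast Prefecture is on standard time, UTC−02:15.
08:00 Halast Prefecture + 2h15m = 10:15 UTC.
1 April 2020 is a Wednesday, so Sundays fall on 5, 12, 19, 26; the last is April 26.
1 October 2020 is a Thursday, so Sundays fall on 4, 11, 18, 25; the last is October 25.
At the standard offset (UTC−12:00), 10:15 UTC − 12h = 22:15 Oral Prefecture standard time (rolling into the previous day, 16 April 2020).
The standard-time date in Oral Prefecture, 16 April 2020, does not fall between 26 April and 25 October, so daylight saving is not in effect and Oral Prefecture is at UTC−12:00.
10:15 UTC − 12h = 22:15 Oral Prefecture (rolling into the previous day, 16 April 2020).

22:15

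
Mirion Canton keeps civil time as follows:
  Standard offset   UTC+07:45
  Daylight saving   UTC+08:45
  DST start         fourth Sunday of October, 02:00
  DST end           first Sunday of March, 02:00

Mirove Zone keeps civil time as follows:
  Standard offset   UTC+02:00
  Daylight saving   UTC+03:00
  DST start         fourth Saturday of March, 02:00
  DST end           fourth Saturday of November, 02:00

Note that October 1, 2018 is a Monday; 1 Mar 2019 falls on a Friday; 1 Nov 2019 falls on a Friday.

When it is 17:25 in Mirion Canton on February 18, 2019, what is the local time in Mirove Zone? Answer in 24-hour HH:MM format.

10:40

1 October 2018 is a Monday, so the first Sunday is October 7 and the fourth is October 28.
1 March 2019 is a Friday, so the first Sunday is March 3.
February 18, 2019 lies within the daylight-saving period (28 October 2018 – 3 March 2019), so Mirion Canton is on daylight time, UTC+08:45.
17:25 Mirion Canton − 8h45m = 08:40 UTC.
1 March 2019 is a Friday, so the first Saturday is March 2 and the fourth is March 23.
1 November 2019 is a Friday, so the first Saturday is November 2 and the fourth is November 23.
At the standard offset (UTC+02:00), 08:40 UTC + 2h = 10:40 Mirove Zone standard time.
The standard-time date in Mirove Zone, February 18, 2019, does not fall between 23 March and 23 November, so daylight saving is not in effect and Mirove Zone is at UTC+02:00.
08:40 UTC + 2h = 10:40 Mirove Zone.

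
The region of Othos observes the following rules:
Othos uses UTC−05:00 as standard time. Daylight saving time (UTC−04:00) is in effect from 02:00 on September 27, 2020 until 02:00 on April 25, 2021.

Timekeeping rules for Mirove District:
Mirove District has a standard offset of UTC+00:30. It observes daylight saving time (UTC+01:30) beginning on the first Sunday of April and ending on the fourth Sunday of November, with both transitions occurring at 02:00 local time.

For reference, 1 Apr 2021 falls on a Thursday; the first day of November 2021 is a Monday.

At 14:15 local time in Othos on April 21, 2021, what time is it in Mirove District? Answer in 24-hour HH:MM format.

19:45

April 21, 2021 falls between 27 September 2020 and 25 April 2021, so daylight saving is in effect and Othos is at UTC−04:00.
14:15 Othos + 4h = 18:15 UTC.
1 April 2021 is a Thursday, so the first Sunday is April 4.
1 November 2021 is a Monday, so the first Sunday is November 7 and the fourth is November 28.
At the standard offset (UTC+00:30), 18:15 UTC + 0h30m = 18:45 Mirove District standard time.
The standard-time date in Mirove District, April 21, 2021, lies within the daylight-saving period (4 April – 28 November), so Mirove District is on daylight time, UTC+01:30.
18:15 UTC + 1h30m = 19:45 Mirove District.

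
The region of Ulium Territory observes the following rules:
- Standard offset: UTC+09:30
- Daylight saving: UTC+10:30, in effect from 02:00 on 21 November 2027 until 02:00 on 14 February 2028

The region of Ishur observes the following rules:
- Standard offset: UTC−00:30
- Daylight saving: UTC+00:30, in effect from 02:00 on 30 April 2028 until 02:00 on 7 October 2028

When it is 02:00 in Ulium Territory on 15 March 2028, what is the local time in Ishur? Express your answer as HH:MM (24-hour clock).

15 March 2028 does not fall between 21 November 2027 and 14 February 2028, so daylight saving is not in effect and Ulium Territory is at UTC+09:30.
02:00 Ulium Territory − 9h30m = 16:30 UTC (rolling into the previous day, 14 March 2028).
At the standard offset (UTC−00:30), 16:30 UTC − 0h30m = 16:00 Ishur standard time.
The standard-time date in Ishur, 14 March 2028, does not fall between 30 April and 7 October, so daylight saving is not in effect and Ishur is at UTC−00:30.
16:30 UTC − 0h30m = 16:00 Ishur.

16:00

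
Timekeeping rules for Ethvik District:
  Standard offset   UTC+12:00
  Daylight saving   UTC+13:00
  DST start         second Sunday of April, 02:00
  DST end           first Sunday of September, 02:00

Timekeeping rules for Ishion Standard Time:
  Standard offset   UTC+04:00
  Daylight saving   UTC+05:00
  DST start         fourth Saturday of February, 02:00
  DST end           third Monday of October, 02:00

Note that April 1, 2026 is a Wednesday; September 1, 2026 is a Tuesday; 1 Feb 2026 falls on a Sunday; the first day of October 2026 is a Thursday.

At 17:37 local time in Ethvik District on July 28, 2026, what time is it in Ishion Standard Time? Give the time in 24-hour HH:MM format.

1 April 2026 is a Wednesday, so the first Sunday is April 5 and the second is April 12.
1 September 2026 is a Tuesday, so the first Sunday is September 6.
Daylight saving runs 12 April – 6 September; July 28, 2026 is inside that window, so Ethvik District is at UTC+13:00.
17:37 Ethvik District − 13h = 04:37 UTC.
1 February 2026 is a Sunday, so the first Saturday is February 7 and the fourth is February 28.
1 October 2026 is a Thursday, so the first Monday is October 5 and the third is October 19.
At the standard offset (UTC+04:00), 04:37 UTC + 4h = 08:37 Ishion Standard Time standard time.
The standard-time date in Ishion Standard Time, July 28, 2026, lies within the daylight-saving period (28 February – 19 October), so Ishion Standard Time is on daylight time, UTC+05:00.
04:37 UTC + 5h = 09:37 Ishion Standard Time.

09:37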